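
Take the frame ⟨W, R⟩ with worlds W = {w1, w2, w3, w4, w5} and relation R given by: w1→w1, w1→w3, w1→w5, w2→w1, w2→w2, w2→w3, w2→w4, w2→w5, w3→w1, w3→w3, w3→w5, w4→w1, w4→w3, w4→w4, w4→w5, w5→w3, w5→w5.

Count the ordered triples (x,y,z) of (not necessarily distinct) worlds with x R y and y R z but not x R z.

1

Enumerating: (w5,w3,w1).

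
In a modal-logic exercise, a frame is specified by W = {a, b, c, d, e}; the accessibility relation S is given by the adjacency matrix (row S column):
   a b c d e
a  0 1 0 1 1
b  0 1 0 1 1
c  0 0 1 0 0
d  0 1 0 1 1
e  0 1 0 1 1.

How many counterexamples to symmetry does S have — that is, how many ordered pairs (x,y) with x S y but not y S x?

3

Enumerating: (a,b), (a,d), (a,e).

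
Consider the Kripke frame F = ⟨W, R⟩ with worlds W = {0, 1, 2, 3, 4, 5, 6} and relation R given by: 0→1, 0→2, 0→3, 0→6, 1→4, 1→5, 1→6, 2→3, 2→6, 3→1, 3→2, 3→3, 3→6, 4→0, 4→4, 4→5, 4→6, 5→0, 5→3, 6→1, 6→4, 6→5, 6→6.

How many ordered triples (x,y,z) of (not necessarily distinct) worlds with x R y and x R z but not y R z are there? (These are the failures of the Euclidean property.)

33

Enumerating: (0,1,1), (0,1,2), (0,1,3), (0,2,1), (0,2,2), (0,6,2), (0,6,3), (1,5,4), (1,5,5), (1,5,6), (2,6,3), (3,1,1), … and 21 more.
Total: 33.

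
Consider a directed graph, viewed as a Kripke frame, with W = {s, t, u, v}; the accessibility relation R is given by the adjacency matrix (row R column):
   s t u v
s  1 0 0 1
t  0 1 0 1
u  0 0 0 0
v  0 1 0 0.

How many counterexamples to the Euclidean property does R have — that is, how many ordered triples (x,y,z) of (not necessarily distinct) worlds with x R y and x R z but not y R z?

3

Enumerating: (s,v,s), (s,v,v), (t,v,v).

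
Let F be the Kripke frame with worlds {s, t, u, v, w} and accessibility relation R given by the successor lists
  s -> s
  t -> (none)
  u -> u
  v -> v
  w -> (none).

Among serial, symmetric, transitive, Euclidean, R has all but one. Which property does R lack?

Serial: no — t has no R-successor.
Symmetric: yes — every pair in R has its reverse in R.
Transitive: yes — every two-step R-path is closed by a direct edge.
Euclidean: yes — any two successors of a common world are R-related.
Only serial fails.

serial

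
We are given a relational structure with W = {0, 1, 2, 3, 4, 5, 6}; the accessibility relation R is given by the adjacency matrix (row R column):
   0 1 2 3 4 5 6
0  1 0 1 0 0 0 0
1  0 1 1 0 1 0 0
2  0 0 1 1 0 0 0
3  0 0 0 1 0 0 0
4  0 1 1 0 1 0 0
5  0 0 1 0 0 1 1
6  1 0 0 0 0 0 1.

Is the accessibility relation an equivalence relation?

No

Reflexive: yes — every world is R-related to itself.
Symmetric: no — 0 R 2 but not 2 R 0.
Transitive: no — 0 R 2 and 2 R 3, but not 0 R 3.
So R is not an equivalence relation.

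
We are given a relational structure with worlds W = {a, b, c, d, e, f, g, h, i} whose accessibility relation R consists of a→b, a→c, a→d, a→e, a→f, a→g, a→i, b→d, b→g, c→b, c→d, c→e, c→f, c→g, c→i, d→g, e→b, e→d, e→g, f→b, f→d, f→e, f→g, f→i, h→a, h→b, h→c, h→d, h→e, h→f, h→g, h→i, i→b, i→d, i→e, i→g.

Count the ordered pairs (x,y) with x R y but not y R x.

Enumerating: (a,b), (a,c), (a,d), (a,e), (a,f), (a,g), (a,i), (b,d), (b,g), (c,b), (c,d), (c,e), … and 24 more.
Total: 36.

36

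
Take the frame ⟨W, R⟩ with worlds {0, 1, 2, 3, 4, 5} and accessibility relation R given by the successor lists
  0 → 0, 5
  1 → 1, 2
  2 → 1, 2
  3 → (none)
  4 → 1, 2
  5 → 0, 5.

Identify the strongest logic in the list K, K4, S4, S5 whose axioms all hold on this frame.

K4

Transitive (axiom 4): yes — every two-step R-path is closed by a direct edge.
Reflexive (axiom T): no — 3 is not related to itself.
Euclidean (axiom 5): yes — any two successors of a common world are R-related.
So F validates K, K4; S4 would additionally require R to be reflexive. The strongest is K4.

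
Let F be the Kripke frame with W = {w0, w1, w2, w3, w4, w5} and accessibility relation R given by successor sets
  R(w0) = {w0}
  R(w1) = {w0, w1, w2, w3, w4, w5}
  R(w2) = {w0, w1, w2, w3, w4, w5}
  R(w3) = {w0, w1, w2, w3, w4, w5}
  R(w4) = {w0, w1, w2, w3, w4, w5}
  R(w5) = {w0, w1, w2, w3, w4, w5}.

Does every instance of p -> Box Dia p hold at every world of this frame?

Axiom B corresponds to the accessibility relation being symmetric.
Symmetric: no — w1 R w0 but not w0 R w1.

No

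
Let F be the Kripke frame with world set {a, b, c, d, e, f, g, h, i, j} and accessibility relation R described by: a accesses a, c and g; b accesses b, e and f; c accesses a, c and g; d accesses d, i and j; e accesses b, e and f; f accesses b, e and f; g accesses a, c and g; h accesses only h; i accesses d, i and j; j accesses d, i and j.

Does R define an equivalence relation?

Reflexive: yes — every world is R-related to itself.
Symmetric: yes — every pair in R has its reverse in R.
Transitive: yes — every two-step R-path is closed by a direct edge.
So R is an equivalence relation.

Yes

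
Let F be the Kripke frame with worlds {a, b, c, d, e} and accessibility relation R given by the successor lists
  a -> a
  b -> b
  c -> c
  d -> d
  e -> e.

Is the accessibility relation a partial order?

Reflexive: yes — every world is R-related to itself.
Transitive: yes — every two-step R-path is closed by a direct edge.
Antisymmetric: yes — no distinct pair is related both ways.
So R is a partial order.

Yes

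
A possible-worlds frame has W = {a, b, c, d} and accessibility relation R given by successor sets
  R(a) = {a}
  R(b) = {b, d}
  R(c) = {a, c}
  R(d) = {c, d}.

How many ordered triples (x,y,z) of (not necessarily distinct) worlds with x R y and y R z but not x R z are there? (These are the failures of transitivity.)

Enumerating: (b,d,c), (d,c,a).

2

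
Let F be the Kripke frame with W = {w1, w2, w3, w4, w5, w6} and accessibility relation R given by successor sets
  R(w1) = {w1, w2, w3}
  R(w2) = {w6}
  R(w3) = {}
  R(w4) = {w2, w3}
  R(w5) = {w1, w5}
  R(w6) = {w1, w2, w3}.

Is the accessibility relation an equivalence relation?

Reflexive: no — w2 is not related to itself.
Symmetric: no — w1 R w2 but not w2 R w1.
Transitive: no — w1 R w2 and w2 R w6, but not w1 R w6.
So R is not an equivalence relation.

No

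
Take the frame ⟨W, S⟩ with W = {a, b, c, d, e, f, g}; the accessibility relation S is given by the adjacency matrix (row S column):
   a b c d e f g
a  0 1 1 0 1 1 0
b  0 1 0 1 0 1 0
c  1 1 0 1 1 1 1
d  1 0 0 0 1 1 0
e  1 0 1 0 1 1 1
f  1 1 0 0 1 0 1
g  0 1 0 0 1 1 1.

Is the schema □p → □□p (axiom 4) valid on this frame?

By correspondence theory, 4 is valid on a frame iff S is transitive.
Transitive: no — a S b and b S d, but not a S d.

No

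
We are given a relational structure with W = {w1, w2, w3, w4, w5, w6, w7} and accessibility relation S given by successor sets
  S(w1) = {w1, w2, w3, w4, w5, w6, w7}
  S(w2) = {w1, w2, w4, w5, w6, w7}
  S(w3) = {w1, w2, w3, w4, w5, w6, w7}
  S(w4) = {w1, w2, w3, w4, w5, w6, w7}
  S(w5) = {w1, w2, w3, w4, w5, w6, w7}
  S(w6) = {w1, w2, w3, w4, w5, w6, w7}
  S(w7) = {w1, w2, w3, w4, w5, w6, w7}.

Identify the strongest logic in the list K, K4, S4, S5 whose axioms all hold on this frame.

Transitive (axiom 4): no — w2 S w1 and w1 S w3, but not w2 S w3.
Reflexive (axiom T): yes — every world is S-related to itself.
Euclidean (axiom 5): no — w1 S w2 and w1 S w3, but not w2 S w3.
So F validates K; K4 would additionally require S to be transitive. The strongest is K.

K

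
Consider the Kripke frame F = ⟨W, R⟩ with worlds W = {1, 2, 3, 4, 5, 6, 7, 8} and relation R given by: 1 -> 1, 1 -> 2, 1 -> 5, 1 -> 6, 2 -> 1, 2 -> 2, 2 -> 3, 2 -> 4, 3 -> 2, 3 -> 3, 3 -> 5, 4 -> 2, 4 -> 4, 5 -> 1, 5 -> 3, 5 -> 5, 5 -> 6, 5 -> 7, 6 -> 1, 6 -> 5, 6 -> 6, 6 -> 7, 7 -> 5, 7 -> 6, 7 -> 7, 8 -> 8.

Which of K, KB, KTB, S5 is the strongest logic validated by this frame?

Symmetric (axiom B): yes — every pair in R has its reverse in R.
Reflexive (axiom T): yes — every world is R-related to itself.
Euclidean (axiom 5): no — 1 R 2 and 1 R 5, but not 2 R 5.
So F validates K, KB, KTB; S5 would additionally require R to be Euclidean. The strongest is KTB.

KTB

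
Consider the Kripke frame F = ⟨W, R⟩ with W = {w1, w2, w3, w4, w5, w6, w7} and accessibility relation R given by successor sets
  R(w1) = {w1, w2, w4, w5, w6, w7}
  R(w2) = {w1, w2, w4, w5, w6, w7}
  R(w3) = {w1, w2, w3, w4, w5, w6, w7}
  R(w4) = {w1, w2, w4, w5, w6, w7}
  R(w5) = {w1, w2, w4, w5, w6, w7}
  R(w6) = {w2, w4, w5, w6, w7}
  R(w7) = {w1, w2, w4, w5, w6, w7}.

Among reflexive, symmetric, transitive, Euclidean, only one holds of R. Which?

Reflexive: yes — every world is R-related to itself.
Symmetric: no — w1 R w6 but not w6 R w1.
Transitive: no — w6 R w2 and w2 R w1, but not w6 R w1.
Euclidean: no — w2 R w6 and w2 R w1, but not w6 R w1.
Only reflexive holds.

reflexive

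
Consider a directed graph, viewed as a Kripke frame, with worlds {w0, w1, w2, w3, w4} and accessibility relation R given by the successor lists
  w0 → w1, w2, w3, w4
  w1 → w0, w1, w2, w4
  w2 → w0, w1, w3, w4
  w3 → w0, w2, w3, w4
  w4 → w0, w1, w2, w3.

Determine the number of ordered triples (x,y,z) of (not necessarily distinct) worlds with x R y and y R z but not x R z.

Enumerating: (w0,w1,w0), (w0,w2,w0), (w0,w3,w0), (w0,w4,w0), (w1,w0,w3), (w1,w2,w3), (w1,w4,w3), (w2,w0,w2), (w2,w1,w2), (w2,w3,w2), (w2,w4,w2), (w3,w0,w1), (w3,w2,w1), (w3,w4,w1), (w4,w0,w4), (w4,w1,w4), (w4,w2,w4), (w4,w3,w4).

18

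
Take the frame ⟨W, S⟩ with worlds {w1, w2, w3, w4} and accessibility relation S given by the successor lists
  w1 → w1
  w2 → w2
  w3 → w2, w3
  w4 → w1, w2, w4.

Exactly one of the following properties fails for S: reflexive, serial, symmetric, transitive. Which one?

Reflexive: yes — every world is S-related to itself.
Serial: yes — every world has a successor (e.g. w1 S w1).
Symmetric: no — w3 S w2 but not w2 S w3.
Transitive: yes — every two-step S-path is closed by a direct edge.
Only symmetric fails.

symmetric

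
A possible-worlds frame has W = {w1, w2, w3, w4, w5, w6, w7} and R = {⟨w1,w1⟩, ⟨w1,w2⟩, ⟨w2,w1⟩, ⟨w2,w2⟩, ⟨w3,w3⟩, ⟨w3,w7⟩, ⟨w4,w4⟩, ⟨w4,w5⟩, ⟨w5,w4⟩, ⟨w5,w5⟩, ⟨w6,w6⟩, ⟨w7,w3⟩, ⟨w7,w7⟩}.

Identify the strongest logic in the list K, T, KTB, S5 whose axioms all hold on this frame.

S5

Reflexive (axiom T): yes — every world is R-related to itself.
Symmetric (axiom B): yes — every pair in R has its reverse in R.
Euclidean (axiom 5): yes — any two successors of a common world are R-related.
So F validates K, T, KTB, S5. The strongest is S5.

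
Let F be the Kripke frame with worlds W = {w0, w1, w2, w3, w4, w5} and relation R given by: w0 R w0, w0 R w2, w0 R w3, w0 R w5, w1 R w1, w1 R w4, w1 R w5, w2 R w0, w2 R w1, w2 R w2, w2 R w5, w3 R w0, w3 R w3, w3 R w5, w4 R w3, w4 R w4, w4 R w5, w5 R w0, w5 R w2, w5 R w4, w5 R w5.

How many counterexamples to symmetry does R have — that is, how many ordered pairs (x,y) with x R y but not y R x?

5

Enumerating: (w1,w4), (w1,w5), (w2,w1), (w3,w5), (w4,w3).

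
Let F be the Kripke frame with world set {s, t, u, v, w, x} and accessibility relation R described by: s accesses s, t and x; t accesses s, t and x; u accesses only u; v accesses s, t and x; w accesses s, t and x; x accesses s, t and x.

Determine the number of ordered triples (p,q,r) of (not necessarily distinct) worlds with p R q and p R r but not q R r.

R is Euclidean; there are no such tuples.

0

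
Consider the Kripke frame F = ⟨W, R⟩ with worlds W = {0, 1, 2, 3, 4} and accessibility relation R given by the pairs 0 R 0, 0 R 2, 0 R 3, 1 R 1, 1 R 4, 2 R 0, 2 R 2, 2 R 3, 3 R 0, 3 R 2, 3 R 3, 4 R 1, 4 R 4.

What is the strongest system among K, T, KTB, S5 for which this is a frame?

Reflexive (axiom T): yes — every world is R-related to itself.
Symmetric (axiom B): yes — every pair in R has its reverse in R.
Euclidean (axiom 5): yes — any two successors of a common world are R-related.
So F validates K, T, KTB, S5. The strongest is S5.

S5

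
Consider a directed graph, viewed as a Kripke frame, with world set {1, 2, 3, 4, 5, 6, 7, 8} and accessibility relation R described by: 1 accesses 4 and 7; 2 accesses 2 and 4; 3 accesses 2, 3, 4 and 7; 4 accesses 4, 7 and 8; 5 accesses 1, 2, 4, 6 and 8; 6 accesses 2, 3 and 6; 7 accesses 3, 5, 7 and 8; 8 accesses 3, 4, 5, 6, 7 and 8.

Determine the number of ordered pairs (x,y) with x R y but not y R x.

15

Enumerating: (1,4), (1,7), (2,4), (3,2), (3,4), (4,7), (5,1), (5,2), (5,4), (5,6), (6,2), (6,3), (7,5), (8,3), (8,6).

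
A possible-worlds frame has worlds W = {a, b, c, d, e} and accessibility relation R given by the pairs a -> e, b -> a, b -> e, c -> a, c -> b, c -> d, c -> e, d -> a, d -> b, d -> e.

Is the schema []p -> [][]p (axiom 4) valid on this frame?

Yes

Axiom 4 corresponds to the accessibility relation being transitive.
Transitive: yes — every two-step R-path is closed by a direct edge.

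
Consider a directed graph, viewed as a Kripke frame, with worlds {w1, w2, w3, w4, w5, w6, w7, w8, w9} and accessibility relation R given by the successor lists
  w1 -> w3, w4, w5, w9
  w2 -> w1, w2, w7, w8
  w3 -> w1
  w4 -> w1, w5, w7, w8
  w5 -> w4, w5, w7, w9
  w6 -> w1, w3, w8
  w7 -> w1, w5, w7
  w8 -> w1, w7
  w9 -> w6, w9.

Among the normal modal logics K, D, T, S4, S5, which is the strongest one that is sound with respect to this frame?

D

Serial (axiom D): yes — every world has a successor (e.g. w1 R w3).
Reflexive (axiom T): no — w1 is not related to itself.
Transitive (axiom 4): no — w1 R w4 and w4 R w7, but not w1 R w7.
Euclidean (axiom 5): no — w1 R w3 and w1 R w4, but not w3 R w4.
So F validates K, D; T would additionally require R to be reflexive. The strongest is D.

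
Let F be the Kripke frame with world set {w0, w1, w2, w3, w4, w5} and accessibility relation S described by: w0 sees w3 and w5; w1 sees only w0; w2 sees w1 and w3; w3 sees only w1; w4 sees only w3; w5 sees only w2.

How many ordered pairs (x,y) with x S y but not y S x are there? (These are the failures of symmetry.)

8

Enumerating: (w0,w3), (w0,w5), (w1,w0), (w2,w1), (w2,w3), (w3,w1), (w4,w3), (w5,w2).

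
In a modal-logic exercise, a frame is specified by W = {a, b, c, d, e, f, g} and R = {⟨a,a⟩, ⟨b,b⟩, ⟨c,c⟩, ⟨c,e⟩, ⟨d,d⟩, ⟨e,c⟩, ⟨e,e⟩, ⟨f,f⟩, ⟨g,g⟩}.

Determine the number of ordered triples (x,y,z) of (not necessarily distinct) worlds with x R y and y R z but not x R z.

R is transitive; there are no such tuples.

0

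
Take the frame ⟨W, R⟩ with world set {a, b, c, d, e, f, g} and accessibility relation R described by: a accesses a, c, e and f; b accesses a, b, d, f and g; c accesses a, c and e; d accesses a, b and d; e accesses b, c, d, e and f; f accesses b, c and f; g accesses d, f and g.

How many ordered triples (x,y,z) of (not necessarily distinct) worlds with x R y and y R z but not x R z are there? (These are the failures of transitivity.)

28

Enumerating: (a,e,b), (a,e,d), (a,f,b), (b,a,c), (b,a,e), (b,f,c), (c,a,f), (c,e,b), (c,e,d), (c,e,f), (d,a,c), (d,a,e), … and 16 more.
Total: 28.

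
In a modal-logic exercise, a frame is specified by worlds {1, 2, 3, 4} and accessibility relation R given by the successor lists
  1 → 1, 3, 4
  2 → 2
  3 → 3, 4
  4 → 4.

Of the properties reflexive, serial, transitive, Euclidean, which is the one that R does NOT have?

Euclidean

Reflexive: yes — every world is R-related to itself.
Serial: yes — every world has a successor (e.g. 1 R 1).
Transitive: yes — every two-step R-path is closed by a direct edge.
Euclidean: no — 1 R 4 and 1 R 3, but not 4 R 3.
Only Euclidean fails.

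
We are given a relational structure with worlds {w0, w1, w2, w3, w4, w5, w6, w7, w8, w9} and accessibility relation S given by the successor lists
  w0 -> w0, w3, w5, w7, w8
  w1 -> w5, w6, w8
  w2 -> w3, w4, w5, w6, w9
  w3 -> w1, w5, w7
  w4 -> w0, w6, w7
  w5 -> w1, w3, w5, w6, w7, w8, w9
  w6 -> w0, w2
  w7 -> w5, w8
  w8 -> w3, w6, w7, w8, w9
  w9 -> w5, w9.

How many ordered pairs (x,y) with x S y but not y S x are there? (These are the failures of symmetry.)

21

Enumerating: (w0,w3), (w0,w5), (w0,w7), (w0,w8), (w1,w6), (w1,w8), (w2,w3), (w2,w4), (w2,w5), (w2,w9), (w3,w1), (w3,w7), … and 9 more.
Total: 21.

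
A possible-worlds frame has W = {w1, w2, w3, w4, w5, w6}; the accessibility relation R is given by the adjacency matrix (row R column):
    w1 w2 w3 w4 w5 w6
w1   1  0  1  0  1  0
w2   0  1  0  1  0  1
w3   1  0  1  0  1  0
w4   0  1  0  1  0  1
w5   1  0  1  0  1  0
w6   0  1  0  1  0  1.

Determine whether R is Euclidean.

Euclidean: yes — any two successors of a common world are R-related.

Yes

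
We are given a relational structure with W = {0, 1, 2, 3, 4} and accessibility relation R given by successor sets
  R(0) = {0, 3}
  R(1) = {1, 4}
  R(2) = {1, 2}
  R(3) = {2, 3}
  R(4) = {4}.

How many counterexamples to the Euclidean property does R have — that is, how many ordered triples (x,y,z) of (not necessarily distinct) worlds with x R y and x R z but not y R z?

Enumerating: (0,3,0), (1,4,1), (2,1,2), (3,2,3).

4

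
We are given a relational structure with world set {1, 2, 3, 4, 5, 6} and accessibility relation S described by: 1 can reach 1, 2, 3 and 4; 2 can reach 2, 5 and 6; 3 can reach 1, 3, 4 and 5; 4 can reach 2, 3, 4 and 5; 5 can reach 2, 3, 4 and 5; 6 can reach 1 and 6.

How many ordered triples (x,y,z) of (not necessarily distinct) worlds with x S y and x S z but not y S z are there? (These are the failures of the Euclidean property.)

18

Enumerating: (1,2,1), (1,2,3), (1,2,4), (1,3,2), (1,4,1), (2,5,6), (2,6,2), (2,6,5), (3,1,5), (3,4,1), (3,5,1), (4,2,3), (4,2,4), (4,3,2), (5,2,3), (5,2,4), (5,3,2), (6,1,6).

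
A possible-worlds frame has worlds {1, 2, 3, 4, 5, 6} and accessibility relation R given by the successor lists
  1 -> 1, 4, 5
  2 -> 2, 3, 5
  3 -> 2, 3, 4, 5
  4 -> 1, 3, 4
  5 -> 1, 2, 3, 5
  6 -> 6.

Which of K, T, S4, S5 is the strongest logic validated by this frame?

T

Reflexive (axiom T): yes — every world is R-related to itself.
Transitive (axiom 4): no — 1 R 4 and 4 R 3, but not 1 R 3.
Euclidean (axiom 5): no — 1 R 4 and 1 R 5, but not 4 R 5.
So F validates K, T; S4 would additionally require R to be transitive. The strongest is T.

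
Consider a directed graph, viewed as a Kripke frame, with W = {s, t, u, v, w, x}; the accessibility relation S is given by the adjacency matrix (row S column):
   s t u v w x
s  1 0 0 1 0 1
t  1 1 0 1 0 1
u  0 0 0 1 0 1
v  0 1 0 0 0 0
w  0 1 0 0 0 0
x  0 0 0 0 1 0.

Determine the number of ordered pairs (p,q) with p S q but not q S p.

8

Enumerating: (s,v), (s,x), (t,s), (t,x), (u,v), (u,x), (w,t), (x,w).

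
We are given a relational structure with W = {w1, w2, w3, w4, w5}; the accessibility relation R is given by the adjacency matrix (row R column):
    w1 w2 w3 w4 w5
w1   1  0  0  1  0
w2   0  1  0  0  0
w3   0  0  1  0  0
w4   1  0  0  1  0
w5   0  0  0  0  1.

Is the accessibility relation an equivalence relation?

Yes

Reflexive: yes — every world is R-related to itself.
Symmetric: yes — every pair in R has its reverse in R.
Transitive: yes — every two-step R-path is closed by a direct edge.
So R is an equivalence relation.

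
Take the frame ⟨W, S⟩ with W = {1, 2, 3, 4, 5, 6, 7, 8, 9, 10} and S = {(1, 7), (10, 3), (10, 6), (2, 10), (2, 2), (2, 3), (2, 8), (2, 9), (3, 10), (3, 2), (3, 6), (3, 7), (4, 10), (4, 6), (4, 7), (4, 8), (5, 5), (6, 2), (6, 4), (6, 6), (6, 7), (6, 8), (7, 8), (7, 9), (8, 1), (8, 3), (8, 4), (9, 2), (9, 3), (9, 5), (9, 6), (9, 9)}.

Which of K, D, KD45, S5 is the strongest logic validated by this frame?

D

Serial (axiom D): yes — every world has a successor (e.g. 1 S 7).
Euclidean (axiom 5): no — 10 S 6 and 10 S 3, but not 6 S 3.
Transitive (axiom 4): no — 1 S 7 and 7 S 8, but not 1 S 8.
Reflexive (axiom T): no — 1 is not related to itself.
So F validates K, D; KD45 would additionally require S to be Euclidean and transitive. The strongest is D.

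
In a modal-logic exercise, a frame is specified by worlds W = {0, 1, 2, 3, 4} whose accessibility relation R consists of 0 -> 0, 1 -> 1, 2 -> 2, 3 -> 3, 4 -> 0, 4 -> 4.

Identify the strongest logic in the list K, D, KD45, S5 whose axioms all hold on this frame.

Serial (axiom D): yes — every world has a successor (e.g. 0 R 0).
Euclidean (axiom 5): no — 4 R 0 and 4 R 4, but not 0 R 4.
Transitive (axiom 4): yes — every two-step R-path is closed by a direct edge.
Reflexive (axiom T): yes — every world is R-related to itself.
So F validates K, D; KD45 would additionally require R to be Euclidean. The strongest is D.

D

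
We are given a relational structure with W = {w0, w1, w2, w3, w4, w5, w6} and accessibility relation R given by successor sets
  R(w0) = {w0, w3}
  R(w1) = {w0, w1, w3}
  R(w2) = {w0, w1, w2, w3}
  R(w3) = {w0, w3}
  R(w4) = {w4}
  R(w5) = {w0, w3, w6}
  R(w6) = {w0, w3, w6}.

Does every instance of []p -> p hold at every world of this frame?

Axiom T corresponds to the accessibility relation being reflexive.
Reflexive: no — w5 is not related to itself.

No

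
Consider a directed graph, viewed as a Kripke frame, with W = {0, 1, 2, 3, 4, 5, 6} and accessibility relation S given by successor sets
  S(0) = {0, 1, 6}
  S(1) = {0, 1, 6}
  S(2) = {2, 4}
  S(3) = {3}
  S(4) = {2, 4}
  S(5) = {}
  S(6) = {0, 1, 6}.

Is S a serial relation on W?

No

Serial: no — 5 has no S-successor.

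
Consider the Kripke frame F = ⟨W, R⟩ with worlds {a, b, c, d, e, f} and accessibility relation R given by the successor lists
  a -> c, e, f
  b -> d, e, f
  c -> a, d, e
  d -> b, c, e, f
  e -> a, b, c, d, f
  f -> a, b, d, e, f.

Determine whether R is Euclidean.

Euclidean: no — a R c and a R f, but not c R f.

No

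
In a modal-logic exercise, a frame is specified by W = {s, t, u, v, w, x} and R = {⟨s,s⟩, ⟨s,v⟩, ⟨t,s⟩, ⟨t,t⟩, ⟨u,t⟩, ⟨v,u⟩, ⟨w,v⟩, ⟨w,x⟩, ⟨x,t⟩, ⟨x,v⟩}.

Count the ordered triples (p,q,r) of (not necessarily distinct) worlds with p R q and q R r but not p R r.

Enumerating: (s,v,u), (t,s,v), (u,t,s), (v,u,t), (w,v,u), (w,x,t), (x,t,s), (x,v,u).

8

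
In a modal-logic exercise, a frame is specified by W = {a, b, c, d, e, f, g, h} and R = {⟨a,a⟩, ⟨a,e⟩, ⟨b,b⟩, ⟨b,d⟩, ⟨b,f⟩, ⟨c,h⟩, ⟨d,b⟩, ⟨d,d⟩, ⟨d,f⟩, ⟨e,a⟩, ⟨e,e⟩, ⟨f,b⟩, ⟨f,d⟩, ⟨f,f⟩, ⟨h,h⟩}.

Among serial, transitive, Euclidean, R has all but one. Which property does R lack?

Serial: no — g has no R-successor.
Transitive: yes — every two-step R-path is closed by a direct edge.
Euclidean: yes — any two successors of a common world are R-related.
Only serial fails.

serial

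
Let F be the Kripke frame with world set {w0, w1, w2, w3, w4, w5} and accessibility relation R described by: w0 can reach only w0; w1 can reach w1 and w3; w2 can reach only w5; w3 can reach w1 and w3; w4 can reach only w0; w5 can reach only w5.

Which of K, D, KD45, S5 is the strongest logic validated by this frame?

Serial (axiom D): yes — every world has a successor (e.g. w0 R w0).
Euclidean (axiom 5): yes — any two successors of a common world are R-related.
Transitive (axiom 4): yes — every two-step R-path is closed by a direct edge.
Reflexive (axiom T): no — w2 is not related to itself.
So F validates K, D, KD45; S5 would additionally require R to be reflexive. The strongest is KD45.

KD45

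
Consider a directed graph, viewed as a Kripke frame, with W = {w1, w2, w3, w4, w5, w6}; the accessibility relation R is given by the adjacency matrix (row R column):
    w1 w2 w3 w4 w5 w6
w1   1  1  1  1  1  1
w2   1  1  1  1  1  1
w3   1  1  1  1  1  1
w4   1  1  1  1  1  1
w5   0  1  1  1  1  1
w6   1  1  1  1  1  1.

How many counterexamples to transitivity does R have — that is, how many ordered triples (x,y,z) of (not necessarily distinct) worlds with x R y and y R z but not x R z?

4

Enumerating: (w5,w2,w1), (w5,w3,w1), (w5,w4,w1), (w5,w6,w1).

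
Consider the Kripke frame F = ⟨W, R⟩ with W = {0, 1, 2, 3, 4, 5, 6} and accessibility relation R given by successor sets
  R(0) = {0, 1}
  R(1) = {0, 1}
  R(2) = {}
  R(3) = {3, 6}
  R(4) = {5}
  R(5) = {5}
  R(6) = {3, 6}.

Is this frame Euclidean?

Euclidean: yes — any two successors of a common world are R-related.

Yes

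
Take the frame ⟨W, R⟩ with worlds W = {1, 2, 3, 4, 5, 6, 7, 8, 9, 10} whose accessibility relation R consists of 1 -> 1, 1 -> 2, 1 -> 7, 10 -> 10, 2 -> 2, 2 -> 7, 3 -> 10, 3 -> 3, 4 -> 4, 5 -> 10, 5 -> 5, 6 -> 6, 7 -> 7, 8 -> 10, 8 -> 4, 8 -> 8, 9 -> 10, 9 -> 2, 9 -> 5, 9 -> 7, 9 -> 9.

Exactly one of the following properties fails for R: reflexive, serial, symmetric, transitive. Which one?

symmetric

Reflexive: yes — every world is R-related to itself.
Serial: yes — every world has a successor (e.g. 1 R 1).
Symmetric: no — 1 R 2 but not 2 R 1.
Transitive: yes — every two-step R-path is closed by a direct edge.
Only symmetric fails.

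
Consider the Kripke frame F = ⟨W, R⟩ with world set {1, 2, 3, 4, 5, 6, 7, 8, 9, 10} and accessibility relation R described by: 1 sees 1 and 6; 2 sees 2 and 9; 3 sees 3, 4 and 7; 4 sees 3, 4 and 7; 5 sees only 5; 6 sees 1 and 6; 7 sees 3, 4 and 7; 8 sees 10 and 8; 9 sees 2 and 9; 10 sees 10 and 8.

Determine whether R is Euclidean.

Yes

Euclidean: yes — any two successors of a common world are R-related.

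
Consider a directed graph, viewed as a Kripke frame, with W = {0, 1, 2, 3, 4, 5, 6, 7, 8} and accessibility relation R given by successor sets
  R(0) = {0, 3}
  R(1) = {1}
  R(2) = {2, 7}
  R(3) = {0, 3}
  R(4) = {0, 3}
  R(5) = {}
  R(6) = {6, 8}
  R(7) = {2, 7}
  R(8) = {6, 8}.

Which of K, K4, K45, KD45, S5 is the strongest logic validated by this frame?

K45

Transitive (axiom 4): yes — every two-step R-path is closed by a direct edge.
Euclidean (axiom 5): yes — any two successors of a common world are R-related.
Serial (axiom D): no — 5 has no R-successor.
Reflexive (axiom T): no — 4 is not related to itself.
So F validates K, K4, K45; KD45 would additionally require R to be serial. The strongest is K45.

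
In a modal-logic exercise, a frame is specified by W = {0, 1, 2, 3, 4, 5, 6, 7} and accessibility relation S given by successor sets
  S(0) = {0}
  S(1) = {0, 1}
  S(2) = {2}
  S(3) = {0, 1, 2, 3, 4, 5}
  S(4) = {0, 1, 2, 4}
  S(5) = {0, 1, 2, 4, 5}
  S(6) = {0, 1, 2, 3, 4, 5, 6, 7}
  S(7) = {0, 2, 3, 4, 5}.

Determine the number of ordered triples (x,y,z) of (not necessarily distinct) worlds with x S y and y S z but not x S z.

Enumerating: (7,3,1), (7,4,1), (7,5,1).

3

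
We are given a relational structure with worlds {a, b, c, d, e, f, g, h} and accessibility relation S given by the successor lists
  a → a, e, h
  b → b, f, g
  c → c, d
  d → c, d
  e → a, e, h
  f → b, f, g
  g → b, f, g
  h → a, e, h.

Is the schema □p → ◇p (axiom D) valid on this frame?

Yes

Axiom D corresponds to the accessibility relation being serial.
Serial: yes — every world has a successor (e.g. a S a).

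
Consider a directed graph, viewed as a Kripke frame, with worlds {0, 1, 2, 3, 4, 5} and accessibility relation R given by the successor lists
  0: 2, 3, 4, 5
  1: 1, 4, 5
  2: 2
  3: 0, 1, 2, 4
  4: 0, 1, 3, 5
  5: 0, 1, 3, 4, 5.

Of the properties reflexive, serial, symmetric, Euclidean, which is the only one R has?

Reflexive: no — 0 is not related to itself.
Serial: yes — every world has a successor (e.g. 0 R 2).
Symmetric: no — 0 R 2 but not 2 R 0.
Euclidean: no — 0 R 2 and 0 R 3, but not 2 R 3.
Only serial holds.

serial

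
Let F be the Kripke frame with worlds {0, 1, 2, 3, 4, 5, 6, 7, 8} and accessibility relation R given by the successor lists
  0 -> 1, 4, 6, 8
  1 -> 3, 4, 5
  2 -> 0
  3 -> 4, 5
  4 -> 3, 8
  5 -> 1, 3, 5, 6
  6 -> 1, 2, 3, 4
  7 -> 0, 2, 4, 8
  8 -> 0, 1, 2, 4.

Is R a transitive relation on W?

Transitive: no — 0 R 1 and 1 R 3, but not 0 R 3.

No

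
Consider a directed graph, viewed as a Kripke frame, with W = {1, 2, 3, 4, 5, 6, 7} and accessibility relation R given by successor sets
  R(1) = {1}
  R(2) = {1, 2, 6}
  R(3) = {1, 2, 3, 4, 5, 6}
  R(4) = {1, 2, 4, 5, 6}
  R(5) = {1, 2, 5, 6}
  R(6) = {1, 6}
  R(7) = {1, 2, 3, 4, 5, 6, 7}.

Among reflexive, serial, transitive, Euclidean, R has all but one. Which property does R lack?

Euclidean

Reflexive: yes — every world is R-related to itself.
Serial: yes — every world has a successor (e.g. 1 R 1).
Transitive: yes — every two-step R-path is closed by a direct edge.
Euclidean: no — 2 R 1 and 2 R 6, but not 1 R 6.
Only Euclidean fails.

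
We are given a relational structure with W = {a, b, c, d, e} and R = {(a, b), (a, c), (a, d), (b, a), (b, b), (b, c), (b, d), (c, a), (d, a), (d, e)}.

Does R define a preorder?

Reflexive: no — a is not related to itself.
Transitive: no — a R d and d R e, but not a R e.
So R is not a preorder.

No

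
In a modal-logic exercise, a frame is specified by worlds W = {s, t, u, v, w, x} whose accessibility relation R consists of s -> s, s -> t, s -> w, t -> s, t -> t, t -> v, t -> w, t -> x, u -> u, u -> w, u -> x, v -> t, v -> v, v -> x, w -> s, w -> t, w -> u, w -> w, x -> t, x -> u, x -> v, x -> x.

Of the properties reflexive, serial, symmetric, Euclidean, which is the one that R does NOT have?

Euclidean

Reflexive: yes — every world is R-related to itself.
Serial: yes — every world has a successor (e.g. s R s).
Symmetric: yes — every pair in R has its reverse in R.
Euclidean: no — t R s and t R v, but not s R v.
Only Euclidean fails.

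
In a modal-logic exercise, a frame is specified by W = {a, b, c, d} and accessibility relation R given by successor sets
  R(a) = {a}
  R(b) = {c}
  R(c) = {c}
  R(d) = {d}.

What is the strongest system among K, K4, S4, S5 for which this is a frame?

Transitive (axiom 4): yes — every two-step R-path is closed by a direct edge.
Reflexive (axiom T): no — b is not related to itself.
Euclidean (axiom 5): yes — any two successors of a common world are R-related.
So F validates K, K4; S4 would additionally require R to be reflexive. The strongest is K4.

K4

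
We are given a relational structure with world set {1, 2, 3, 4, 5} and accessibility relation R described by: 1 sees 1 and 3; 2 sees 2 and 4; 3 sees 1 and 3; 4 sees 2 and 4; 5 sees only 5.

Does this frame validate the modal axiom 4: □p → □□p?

By correspondence theory, 4 is valid on a frame iff R is transitive.
Transitive: yes — every two-step R-path is closed by a direct edge.

Yes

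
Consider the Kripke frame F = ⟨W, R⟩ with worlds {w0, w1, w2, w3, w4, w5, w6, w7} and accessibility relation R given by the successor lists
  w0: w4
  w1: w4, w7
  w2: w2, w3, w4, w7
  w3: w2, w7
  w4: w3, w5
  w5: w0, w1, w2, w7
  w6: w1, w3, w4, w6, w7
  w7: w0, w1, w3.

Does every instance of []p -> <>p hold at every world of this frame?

The schema D characterises exactly the serial frames.
Serial: yes — every world has a successor (e.g. w0 R w4).

Yes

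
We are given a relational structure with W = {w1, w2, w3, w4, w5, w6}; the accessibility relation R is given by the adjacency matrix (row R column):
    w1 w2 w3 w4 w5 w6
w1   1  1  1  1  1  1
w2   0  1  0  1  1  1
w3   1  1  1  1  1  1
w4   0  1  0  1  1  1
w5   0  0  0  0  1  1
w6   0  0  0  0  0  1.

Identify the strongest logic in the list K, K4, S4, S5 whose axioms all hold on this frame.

S4

Transitive (axiom 4): yes — every two-step R-path is closed by a direct edge.
Reflexive (axiom T): yes — every world is R-related to itself.
Euclidean (axiom 5): no — w1 R w2 and w1 R w3, but not w2 R w3.
So F validates K, K4, S4; S5 would additionally require R to be Euclidean. The strongest is S4.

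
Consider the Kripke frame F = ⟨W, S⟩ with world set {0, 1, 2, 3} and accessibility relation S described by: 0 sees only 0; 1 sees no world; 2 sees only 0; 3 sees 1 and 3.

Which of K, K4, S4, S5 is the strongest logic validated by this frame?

K4

Transitive (axiom 4): yes — every two-step S-path is closed by a direct edge.
Reflexive (axiom T): no — 1 is not related to itself.
Euclidean (axiom 5): no — 3 S 1 and 3 S 1, but not 1 S 1.
So F validates K, K4; S4 would additionally require S to be reflexive. The strongest is K4.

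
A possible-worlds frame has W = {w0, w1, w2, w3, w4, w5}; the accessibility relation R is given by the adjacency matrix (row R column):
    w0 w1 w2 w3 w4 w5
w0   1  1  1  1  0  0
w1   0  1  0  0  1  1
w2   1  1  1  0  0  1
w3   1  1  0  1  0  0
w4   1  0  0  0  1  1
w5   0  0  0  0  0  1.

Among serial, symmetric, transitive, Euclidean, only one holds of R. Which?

serial

Serial: yes — every world has a successor (e.g. w0 R w0).
Symmetric: no — w0 R w1 but not w1 R w0.
Transitive: no — w0 R w1 and w1 R w4, but not w0 R w4.
Euclidean: no — w0 R w1 and w0 R w2, but not w1 R w2.
Only serial holds.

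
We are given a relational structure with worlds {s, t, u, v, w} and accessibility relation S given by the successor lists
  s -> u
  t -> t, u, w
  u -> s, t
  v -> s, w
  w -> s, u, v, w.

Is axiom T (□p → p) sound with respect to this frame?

The schema T characterises exactly the reflexive frames.
Reflexive: no — s is not related to itself.

No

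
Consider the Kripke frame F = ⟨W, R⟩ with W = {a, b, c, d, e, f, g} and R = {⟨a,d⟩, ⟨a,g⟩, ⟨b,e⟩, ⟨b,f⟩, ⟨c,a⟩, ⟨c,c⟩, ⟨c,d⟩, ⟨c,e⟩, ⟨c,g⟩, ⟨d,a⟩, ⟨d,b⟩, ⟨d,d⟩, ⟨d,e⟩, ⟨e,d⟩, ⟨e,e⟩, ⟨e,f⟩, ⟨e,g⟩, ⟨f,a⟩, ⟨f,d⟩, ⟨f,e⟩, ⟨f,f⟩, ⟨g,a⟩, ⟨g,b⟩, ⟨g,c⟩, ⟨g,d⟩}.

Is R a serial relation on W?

Yes

Serial: yes — every world has a successor (e.g. a R d).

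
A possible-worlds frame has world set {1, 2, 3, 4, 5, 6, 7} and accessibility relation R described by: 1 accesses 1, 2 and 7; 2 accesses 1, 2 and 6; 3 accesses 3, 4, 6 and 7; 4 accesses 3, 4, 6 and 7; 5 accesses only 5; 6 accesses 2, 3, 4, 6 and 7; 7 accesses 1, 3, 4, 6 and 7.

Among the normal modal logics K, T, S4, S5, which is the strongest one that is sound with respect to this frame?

Reflexive (axiom T): yes — every world is R-related to itself.
Transitive (axiom 4): no — 1 R 2 and 2 R 6, but not 1 R 6.
Euclidean (axiom 5): no — 1 R 2 and 1 R 7, but not 2 R 7.
So F validates K, T; S4 would additionally require R to be transitive. The strongest is T.

T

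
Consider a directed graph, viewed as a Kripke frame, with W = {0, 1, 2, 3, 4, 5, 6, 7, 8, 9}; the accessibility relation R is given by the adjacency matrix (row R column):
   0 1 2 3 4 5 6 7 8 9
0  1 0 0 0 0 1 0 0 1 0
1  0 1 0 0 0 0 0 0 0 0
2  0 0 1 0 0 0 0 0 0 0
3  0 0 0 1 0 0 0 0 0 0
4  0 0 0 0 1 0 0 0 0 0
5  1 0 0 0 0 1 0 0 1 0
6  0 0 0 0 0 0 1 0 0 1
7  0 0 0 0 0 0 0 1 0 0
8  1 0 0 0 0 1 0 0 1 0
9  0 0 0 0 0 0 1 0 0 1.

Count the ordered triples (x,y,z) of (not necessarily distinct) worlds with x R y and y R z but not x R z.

R is transitive; there are no such tuples.

0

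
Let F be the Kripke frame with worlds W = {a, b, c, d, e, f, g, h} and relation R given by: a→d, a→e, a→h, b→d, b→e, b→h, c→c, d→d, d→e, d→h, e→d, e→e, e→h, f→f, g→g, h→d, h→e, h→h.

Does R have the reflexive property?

No

Reflexive: no — a is not related to itself.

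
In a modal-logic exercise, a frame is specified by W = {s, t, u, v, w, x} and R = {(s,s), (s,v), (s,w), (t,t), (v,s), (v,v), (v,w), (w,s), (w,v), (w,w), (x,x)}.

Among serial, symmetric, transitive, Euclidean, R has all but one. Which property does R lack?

Serial: no — u has no R-successor.
Symmetric: yes — every pair in R has its reverse in R.
Transitive: yes — every two-step R-path is closed by a direct edge.
Euclidean: yes — any two successors of a common world are R-related.
Only serial fails.

serial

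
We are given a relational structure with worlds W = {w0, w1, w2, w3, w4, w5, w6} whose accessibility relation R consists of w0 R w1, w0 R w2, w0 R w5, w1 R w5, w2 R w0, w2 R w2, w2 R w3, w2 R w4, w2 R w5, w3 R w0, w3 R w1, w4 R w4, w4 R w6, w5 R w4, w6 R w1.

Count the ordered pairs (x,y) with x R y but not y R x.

Enumerating: (w0,w1), (w0,w5), (w1,w5), (w2,w3), (w2,w4), (w2,w5), (w3,w0), (w3,w1), (w4,w6), (w5,w4), (w6,w1).

11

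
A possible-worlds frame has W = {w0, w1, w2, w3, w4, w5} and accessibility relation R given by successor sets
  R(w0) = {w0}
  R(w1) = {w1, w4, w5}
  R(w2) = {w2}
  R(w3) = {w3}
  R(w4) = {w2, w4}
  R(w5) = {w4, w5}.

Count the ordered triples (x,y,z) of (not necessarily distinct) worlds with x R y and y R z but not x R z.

Enumerating: (w1,w4,w2), (w5,w4,w2).

2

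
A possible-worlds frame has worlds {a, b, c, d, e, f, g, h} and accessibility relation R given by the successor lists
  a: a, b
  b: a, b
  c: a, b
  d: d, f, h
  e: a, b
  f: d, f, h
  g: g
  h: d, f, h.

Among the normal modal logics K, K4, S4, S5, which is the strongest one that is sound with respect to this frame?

Transitive (axiom 4): yes — every two-step R-path is closed by a direct edge.
Reflexive (axiom T): no — c is not related to itself.
Euclidean (axiom 5): yes — any two successors of a common world are R-related.
So F validates K, K4; S4 would additionally require R to be reflexive. The strongest is K4.

K4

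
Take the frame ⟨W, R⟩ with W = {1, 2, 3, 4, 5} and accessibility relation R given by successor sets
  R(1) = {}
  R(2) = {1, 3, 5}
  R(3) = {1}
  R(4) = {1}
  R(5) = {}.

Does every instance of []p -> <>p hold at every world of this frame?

The schema D characterises exactly the serial frames.
Serial: no — 1 has no R-successor.

No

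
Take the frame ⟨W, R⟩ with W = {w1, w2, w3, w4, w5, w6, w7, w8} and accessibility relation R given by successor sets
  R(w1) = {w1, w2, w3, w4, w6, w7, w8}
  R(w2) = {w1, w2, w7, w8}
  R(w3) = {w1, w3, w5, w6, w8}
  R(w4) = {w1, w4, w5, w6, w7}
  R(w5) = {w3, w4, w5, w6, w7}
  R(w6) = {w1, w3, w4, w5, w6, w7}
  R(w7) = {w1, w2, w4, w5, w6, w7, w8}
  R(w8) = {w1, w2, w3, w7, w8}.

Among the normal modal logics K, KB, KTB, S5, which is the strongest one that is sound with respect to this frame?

KTB

Symmetric (axiom B): yes — every pair in R has its reverse in R.
Reflexive (axiom T): yes — every world is R-related to itself.
Euclidean (axiom 5): no — w1 R w2 and w1 R w3, but not w2 R w3.
So F validates K, KB, KTB; S5 would additionally require R to be Euclidean. The strongest is KTB.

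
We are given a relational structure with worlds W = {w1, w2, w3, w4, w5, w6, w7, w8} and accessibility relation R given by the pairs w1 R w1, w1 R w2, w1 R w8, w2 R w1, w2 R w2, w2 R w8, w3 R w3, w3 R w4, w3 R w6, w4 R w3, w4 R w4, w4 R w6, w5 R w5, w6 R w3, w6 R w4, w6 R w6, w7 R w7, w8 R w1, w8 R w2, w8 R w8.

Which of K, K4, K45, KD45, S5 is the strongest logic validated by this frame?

Transitive (axiom 4): yes — every two-step R-path is closed by a direct edge.
Euclidean (axiom 5): yes — any two successors of a common world are R-related.
Serial (axiom D): yes — every world has a successor (e.g. w1 R w1).
Reflexive (axiom T): yes — every world is R-related to itself.
So F validates K, K4, K45, KD45, S5. The strongest is S5.

S5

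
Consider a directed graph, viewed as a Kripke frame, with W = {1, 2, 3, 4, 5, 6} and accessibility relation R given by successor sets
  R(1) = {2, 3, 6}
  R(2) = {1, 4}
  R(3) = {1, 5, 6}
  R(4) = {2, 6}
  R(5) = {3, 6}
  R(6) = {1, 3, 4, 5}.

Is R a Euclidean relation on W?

Euclidean: no — 1 R 2 and 1 R 3, but not 2 R 3.

No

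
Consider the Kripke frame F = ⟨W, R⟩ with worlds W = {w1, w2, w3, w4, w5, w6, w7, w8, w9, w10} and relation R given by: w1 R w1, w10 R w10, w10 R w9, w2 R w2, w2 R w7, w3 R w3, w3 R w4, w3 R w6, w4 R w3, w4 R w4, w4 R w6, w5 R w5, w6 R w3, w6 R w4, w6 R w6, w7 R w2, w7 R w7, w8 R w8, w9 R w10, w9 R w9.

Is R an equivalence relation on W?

Reflexive: yes — every world is R-related to itself.
Symmetric: yes — every pair in R has its reverse in R.
Transitive: yes — every two-step R-path is closed by a direct edge.
So R is an equivalence relation.

Yes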